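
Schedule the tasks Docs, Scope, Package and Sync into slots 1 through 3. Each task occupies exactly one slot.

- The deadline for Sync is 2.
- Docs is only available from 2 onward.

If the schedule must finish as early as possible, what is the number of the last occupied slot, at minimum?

Docs can't be placed before 2, so the schedule must run through at least slot 2.
2 works (last occupied slot: 2): for example Sync in 1, Package in 1, Scope in 1, Docs in 2.

slot 2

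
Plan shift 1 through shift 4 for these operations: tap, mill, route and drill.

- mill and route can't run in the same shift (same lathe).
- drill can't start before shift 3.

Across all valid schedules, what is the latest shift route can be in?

shift 4

route at shift 4 is achievable: tap -> shift 1; mill -> shift 1; route -> shift 4; drill -> shift 3.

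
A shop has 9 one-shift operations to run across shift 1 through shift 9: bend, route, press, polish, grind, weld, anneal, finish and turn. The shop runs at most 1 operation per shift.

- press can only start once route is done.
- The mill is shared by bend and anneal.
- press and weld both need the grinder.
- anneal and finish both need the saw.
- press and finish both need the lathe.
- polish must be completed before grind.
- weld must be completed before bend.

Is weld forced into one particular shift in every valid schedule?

No

weld can be shift 1 (e.g. turn -> shift 9, weld -> shift 1, grind -> shift 6, press -> shift 4, finish -> shift 8, route -> shift 3, anneal -> shift 7, bend -> shift 2, polish -> shift 5) or shift 2 (e.g. finish -> shift 8, grind -> shift 6, route -> shift 1, turn -> shift 9, anneal -> shift 7, bend -> shift 3, weld -> shift 2, press -> shift 4, polish -> shift 5).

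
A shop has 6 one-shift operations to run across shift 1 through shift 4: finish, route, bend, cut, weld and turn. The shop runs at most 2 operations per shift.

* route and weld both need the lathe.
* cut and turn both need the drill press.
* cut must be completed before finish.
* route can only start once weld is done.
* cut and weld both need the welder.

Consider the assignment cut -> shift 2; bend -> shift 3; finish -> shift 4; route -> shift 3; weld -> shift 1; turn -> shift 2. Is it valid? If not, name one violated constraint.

No. cut and turn both need the drill press is not satisfied.

cut and turn both need the drill press — violated.
cut and weld both need the welder — holds.
route can only start once weld is done — holds.
The shop runs at most 2 operations per shift — holds.
route and weld both need the lathe — holds.
cut must be completed before finish — holds.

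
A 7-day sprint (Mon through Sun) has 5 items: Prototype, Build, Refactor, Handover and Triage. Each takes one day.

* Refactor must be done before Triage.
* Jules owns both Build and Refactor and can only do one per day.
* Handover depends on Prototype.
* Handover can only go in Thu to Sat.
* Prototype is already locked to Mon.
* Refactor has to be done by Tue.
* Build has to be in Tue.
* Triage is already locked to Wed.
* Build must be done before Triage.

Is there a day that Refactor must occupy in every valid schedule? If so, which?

Mon

Refactor's window is Mon–Tue.
Build is fixed at Tue, and Refactor can't share a day with Build.
So Refactor must be Mon.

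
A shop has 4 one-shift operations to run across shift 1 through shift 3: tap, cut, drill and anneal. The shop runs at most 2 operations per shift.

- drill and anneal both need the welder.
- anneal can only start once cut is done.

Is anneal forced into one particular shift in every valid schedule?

anneal can be shift 2 (e.g. cut -> shift 1, anneal -> shift 2, drill -> shift 3, tap -> shift 1) or shift 3 (e.g. cut -> shift 1; tap -> shift 1; anneal -> shift 3; drill -> shift 2).

No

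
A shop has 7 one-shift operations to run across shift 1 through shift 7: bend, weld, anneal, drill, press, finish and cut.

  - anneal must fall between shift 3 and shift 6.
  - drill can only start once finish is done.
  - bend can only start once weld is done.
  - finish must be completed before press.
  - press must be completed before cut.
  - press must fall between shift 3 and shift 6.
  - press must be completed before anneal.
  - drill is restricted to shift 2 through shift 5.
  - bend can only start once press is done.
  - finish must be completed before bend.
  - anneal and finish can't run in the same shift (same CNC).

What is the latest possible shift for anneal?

shift 6

Anneal is available from shift 3; precedence pushes anneal to at least shift 4; anneal's own window allows nothing later than shift 6.
anneal at shift 6 is achievable: drill=shift 2; weld=shift 1; bend=shift 4; finish=shift 1; anneal=shift 6; cut=shift 4; press=shift 3.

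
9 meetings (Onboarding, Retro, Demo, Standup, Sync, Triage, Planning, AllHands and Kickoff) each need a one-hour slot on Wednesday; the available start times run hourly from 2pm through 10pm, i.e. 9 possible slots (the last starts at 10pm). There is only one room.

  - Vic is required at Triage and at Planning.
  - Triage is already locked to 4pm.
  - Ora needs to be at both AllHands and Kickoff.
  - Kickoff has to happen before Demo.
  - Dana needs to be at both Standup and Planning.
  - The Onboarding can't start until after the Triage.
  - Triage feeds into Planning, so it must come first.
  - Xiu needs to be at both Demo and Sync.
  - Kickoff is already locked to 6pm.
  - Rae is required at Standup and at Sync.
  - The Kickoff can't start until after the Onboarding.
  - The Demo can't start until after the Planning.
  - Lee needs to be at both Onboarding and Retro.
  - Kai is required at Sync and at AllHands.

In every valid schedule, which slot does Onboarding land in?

Triage is fixed at 4pm and must come before Onboarding, so Onboarding is at least 5pm.
Kickoff is fixed at 6pm and must come after Onboarding, so Onboarding is at most 5pm.
So Onboarding must be 5pm.

5pm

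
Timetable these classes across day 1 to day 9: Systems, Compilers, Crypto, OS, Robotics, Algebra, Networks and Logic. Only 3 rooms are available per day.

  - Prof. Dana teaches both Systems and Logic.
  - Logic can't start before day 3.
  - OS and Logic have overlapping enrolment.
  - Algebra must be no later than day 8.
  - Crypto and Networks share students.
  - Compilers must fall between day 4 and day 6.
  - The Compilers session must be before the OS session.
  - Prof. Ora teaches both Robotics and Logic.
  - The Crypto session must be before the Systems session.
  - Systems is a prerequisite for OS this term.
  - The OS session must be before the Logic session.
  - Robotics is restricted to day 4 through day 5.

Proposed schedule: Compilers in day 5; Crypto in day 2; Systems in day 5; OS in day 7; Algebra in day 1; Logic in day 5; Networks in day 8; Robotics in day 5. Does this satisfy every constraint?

No. Prof. Ora teaches both Robotics and Logic is not satisfied.

Crypto and Networks share students — holds.
OS and Logic have overlapping enrolment — holds.
Logic can't start before day 3 — holds.
Prof. Ora teaches both Robotics and Logic — violated.
Prof. Dana teaches both Systems and Logic — violated.
Only 3 rooms are available per day — violated.
The Crypto session must be before the Systems session — holds.
The Compilers session must be before the OS session — holds.
The OS session must be before the Logic session — violated.
Robotics is restricted to day 4 through day 5 — holds.
Algebra must be no later than day 8 — holds.
Compilers must fall between day 4 and day 6 — holds.
Systems is a prerequisite for OS this term — holds.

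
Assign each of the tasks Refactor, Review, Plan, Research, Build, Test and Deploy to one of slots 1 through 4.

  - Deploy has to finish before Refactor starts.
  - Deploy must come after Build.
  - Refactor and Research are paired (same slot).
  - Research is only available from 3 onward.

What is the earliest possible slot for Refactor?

3

Precedence pushes Refactor to at least 3.
Refactor at 3 is achievable: Build in 1, Plan in 1, Deploy in 2, Research in 3, Review in 1, Refactor in 3, Test in 1.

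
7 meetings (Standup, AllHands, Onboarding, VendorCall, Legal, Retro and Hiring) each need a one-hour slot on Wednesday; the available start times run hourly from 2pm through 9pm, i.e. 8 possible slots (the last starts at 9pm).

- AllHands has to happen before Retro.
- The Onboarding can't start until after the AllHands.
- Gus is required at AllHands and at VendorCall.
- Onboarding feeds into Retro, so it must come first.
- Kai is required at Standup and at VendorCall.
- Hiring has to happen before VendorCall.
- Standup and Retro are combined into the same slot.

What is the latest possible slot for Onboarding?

8pm

Precedence pushes Onboarding to at least 3pm; downstream work caps Onboarding at 8pm.
Onboarding at 8pm is achievable: VendorCall=3pm; Hiring=2pm; Legal=2pm; Standup=9pm; AllHands=2pm; Onboarding=8pm; Retro=9pm.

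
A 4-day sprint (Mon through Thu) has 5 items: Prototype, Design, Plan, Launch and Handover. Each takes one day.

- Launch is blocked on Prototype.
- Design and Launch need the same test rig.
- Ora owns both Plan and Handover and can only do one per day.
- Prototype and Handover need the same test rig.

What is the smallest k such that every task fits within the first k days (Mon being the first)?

2

The precedence chain requires at least 2 distinct days.
2 works (last occupied day: Tue): for example Prototype in Mon, Design in Mon, Handover in Tue, Launch in Tue, Plan in Mon.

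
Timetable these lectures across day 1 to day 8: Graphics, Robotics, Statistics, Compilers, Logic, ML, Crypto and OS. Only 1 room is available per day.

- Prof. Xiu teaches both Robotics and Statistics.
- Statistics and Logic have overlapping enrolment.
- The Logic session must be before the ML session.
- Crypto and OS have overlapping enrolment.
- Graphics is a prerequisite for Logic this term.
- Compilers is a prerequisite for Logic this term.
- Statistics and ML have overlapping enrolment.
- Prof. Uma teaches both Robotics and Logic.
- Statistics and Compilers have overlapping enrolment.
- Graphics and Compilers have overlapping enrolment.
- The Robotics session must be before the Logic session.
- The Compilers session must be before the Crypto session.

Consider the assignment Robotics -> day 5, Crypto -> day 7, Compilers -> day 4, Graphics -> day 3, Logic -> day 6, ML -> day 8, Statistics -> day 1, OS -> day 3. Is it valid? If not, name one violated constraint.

No — it violates: Only 1 room is available per day

Statistics and ML have overlapping enrolment — holds.
The Robotics session must be before the Logic session — holds.
Compilers is a prerequisite for Logic this term — holds.
Graphics is a prerequisite for Logic this term — holds.
Statistics and Logic have overlapping enrolment — holds.
The Compilers session must be before the Crypto session — holds.
Only 1 room is available per day — violated.
Graphics and Compilers have overlapping enrolment — holds.
Statistics and Compilers have overlapping enrolment — holds.
Prof. Uma teaches both Robotics and Logic — holds.
Prof. Xiu teaches both Robotics and Statistics — holds.
The Logic session must be before the ML session — holds.
Crypto and OS have overlapping enrolment — holds.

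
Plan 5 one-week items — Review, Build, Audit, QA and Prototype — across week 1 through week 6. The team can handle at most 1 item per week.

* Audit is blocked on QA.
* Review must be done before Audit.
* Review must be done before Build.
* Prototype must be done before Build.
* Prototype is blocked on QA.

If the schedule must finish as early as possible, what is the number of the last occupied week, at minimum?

5

The precedence chain requires at least 3 distinct weeks.
With at most 1 per week and 5 work items, at least 5 weeks are needed.
5 works (last occupied week: week 5): for example Review in week 1; Audit in week 5; Prototype in week 3; Build in week 4; QA in week 2.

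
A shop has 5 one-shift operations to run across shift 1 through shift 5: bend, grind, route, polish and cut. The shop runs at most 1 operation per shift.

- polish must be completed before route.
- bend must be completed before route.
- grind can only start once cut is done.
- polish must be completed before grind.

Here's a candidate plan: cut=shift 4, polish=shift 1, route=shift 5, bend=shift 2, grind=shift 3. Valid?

Invalid. grind can only start once cut is done.

The shop runs at most 1 operation per shift — holds.
grind can only start once cut is done — violated.
polish must be completed before route — holds.
bend must be completed before route — holds.
polish must be completed before grind — holds.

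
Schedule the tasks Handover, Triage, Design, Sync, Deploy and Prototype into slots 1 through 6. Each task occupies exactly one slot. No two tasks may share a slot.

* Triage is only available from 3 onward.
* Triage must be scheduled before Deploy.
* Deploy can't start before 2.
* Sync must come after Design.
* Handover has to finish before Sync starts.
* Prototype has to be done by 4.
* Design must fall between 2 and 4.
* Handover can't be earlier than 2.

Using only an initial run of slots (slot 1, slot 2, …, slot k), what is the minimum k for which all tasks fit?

The precedence chain requires at least 2 distinct slots.
With at most 1 per slot and 6 tasks, at least 6 slots are needed.
Propagating the time windows through the other constraints, Deploy can't land before 4, so the schedule must run through at least slot 4.
6 works (last occupied slot: 6): for example Deploy in 5; Sync in 6; Prototype in 1; Triage in 3; Design in 2; Handover in 4.

6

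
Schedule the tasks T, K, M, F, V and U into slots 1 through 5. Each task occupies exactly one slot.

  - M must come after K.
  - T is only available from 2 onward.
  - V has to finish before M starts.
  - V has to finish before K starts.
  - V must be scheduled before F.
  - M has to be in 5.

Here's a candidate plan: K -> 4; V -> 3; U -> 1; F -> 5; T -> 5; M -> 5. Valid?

Valid

V has to finish before M starts — holds.
T is only available from 2 onward — holds.
V has to finish before K starts — holds.
M has to be in 5 — holds.
M must come after K — holds.
V must be scheduled before F — holds.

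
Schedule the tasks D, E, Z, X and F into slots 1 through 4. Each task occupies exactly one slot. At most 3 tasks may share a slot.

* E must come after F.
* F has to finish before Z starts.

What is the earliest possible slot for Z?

Precedence pushes Z to at least 2.
Z at 2 is achievable: F=1, D=1, E=2, X=1, Z=2.

2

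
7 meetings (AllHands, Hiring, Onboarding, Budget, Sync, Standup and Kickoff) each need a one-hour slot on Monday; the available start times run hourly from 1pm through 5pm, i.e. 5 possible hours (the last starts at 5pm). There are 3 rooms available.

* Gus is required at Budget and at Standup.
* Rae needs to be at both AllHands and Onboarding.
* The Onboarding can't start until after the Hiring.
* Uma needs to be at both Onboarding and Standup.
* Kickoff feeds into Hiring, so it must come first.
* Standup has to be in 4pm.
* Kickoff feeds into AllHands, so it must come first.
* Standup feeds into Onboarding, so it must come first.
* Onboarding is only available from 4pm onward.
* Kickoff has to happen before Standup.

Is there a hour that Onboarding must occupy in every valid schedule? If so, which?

5pm

Onboarding's window is 4pm–5pm.
Standup is fixed at 4pm, and Onboarding can't share a hour with Standup.
So Onboarding must be 5pm.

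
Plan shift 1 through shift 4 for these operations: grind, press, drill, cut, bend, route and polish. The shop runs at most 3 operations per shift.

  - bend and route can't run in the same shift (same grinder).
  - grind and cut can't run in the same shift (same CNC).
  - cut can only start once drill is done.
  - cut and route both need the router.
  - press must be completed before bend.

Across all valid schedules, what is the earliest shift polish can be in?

polish at shift 1 is achievable: polish=shift 1, route=shift 3, bend=shift 2, drill=shift 1, press=shift 1, grind=shift 3, cut=shift 2.

shift 1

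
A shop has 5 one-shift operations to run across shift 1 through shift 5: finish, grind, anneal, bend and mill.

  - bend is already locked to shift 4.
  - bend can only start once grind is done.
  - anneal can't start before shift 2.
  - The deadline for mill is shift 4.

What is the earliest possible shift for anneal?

Anneal is available from shift 2.
anneal at shift 2 is achievable: bend in shift 4; grind in shift 1; finish in shift 1; anneal in shift 2; mill in shift 1.

shift 2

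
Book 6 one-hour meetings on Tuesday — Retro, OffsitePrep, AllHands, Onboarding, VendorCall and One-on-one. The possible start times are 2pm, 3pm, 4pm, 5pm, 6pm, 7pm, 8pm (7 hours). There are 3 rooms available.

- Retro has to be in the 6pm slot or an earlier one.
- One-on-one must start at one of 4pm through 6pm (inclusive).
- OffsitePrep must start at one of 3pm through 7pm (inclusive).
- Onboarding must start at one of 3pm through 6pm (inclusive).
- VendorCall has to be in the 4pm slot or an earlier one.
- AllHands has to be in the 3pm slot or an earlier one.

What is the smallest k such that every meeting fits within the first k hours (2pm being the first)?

3

With at most 3 per hour and 6 meetings, at least 2 hours are needed.
One-on-one can't be placed before 4pm — that is hour 3 counting from 2pm — so the schedule must run through at least 3 hours.
3 works (last occupied hour: 4pm): for example Onboarding -> 3pm; OffsitePrep -> 3pm; One-on-one -> 4pm; AllHands -> 2pm; Retro -> 2pm; VendorCall -> 2pm.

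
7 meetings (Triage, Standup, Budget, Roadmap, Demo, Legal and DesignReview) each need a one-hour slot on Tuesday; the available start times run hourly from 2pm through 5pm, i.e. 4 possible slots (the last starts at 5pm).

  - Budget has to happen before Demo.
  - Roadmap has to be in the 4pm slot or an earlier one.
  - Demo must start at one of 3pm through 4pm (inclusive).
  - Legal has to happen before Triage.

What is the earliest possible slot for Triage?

3pm

Precedence pushes Triage to at least 3pm.
Triage at 3pm is achievable: Roadmap=2pm, Legal=2pm, Triage=3pm, DesignReview=2pm, Demo=3pm, Standup=2pm, Budget=2pm.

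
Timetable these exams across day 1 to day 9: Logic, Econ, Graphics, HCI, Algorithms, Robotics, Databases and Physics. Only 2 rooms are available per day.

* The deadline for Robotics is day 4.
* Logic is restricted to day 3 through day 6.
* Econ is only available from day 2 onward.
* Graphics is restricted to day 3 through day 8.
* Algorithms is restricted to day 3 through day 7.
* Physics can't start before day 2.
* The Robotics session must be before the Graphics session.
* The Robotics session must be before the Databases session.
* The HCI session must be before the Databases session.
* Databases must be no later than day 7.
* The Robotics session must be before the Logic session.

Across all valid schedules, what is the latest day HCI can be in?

day 6

Downstream work caps HCI at day 6.
HCI at day 6 is achievable: Logic -> day 3; Graphics -> day 4; HCI -> day 6; Databases -> day 7; Econ -> day 2; Algorithms -> day 3; Physics -> day 2; Robotics -> day 1.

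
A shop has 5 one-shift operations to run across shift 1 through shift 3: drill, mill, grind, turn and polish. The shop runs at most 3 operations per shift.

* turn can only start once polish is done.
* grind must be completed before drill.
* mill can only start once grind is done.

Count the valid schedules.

15

Splitting on drill: it can be shift 2 (6), shift 3 (9). Listing each branch's schedules as (mill, grind, turn, polish) by shift number:
drill=shift 2: (2,1,2,1) (2,1,3,1) (2,1,3,2) (3,1,2,1) (3,1,3,1) (3,1,3,2) — 6.
drill=shift 3: (2,1,2,1) (2,1,3,1) (2,1,3,2) (3,1,2,1) (3,1,3,1) (3,1,3,2) (3,2,2,1) (3,2,3,1) (3,2,3,2) — 9.
Summing: 6 + 9 = 15.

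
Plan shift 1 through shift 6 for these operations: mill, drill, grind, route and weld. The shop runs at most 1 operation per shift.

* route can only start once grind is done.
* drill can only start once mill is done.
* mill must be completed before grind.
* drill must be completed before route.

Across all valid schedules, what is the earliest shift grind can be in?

shift 2

Precedence pushes grind to at least shift 2; downstream work caps grind at shift 5.
grind at shift 2 is achievable: drill=shift 3; grind=shift 2; mill=shift 1; weld=shift 5; route=shift 4.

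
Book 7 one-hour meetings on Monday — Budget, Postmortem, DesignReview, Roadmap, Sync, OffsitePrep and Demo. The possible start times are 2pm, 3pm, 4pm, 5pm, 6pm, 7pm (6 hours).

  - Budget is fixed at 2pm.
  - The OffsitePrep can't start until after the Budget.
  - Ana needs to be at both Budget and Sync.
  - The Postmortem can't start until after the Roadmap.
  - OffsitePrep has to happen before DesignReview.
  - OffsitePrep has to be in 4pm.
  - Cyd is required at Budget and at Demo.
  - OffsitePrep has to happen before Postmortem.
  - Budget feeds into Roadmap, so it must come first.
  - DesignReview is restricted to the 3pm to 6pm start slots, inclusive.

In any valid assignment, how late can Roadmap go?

6pm

Precedence pushes Roadmap to at least 3pm; downstream work caps Roadmap at 6pm.
Roadmap at 6pm is achievable: Postmortem in 7pm, DesignReview in 5pm, Budget in 2pm, Roadmap in 6pm, Demo in 3pm, OffsitePrep in 4pm, Sync in 3pm.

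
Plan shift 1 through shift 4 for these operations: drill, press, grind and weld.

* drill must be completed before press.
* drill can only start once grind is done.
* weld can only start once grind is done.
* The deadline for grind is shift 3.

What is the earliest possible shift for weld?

shift 2

Precedence pushes weld to at least shift 2.
weld at shift 2 is achievable: drill -> shift 2; grind -> shift 1; press -> shift 3; weld -> shift 2.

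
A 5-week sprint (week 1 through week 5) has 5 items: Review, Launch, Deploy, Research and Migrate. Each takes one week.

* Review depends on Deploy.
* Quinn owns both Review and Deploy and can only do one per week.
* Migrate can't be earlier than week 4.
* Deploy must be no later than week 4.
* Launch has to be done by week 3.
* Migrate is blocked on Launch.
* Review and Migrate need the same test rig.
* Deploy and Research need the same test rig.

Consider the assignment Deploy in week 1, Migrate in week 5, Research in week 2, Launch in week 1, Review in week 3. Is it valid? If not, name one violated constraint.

Yes, all constraints hold

Migrate is blocked on Launch — holds.
Deploy and Research need the same test rig — holds.
Quinn owns both Review and Deploy and can only do one per week — holds.
Review and Migrate need the same test rig — holds.
Deploy must be no later than week 4 — holds.
Launch has to be done by week 3 — holds.
Review depends on Deploy — holds.
Migrate can't be earlier than week 4 — holds.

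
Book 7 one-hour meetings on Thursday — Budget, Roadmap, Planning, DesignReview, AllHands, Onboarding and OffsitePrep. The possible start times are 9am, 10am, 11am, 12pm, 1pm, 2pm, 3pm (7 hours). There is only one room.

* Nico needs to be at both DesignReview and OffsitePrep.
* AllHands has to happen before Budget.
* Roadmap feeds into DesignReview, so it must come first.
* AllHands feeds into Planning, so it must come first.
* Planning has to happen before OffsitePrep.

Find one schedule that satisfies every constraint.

Onboarding in 3pm, AllHands in 9am, Roadmap in 12pm, Budget in 11am, DesignReview in 1pm, OffsitePrep in 2pm, Planning in 10am

Checking: Roadmap(12pm) before DesignReview(1pm); AllHands(9am) before Planning(10am); AllHands(9am) before Budget(11am); Planning(10am) before OffsitePrep(2pm); DesignReview(1pm) != OffsitePrep(2pm); max 1 per hour (cap 1).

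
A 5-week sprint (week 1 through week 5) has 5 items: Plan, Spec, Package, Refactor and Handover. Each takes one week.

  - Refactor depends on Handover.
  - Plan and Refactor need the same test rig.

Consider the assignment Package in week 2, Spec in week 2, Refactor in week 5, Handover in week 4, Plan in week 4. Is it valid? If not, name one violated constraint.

Yes

Plan and Refactor need the same test rig — holds.
Refactor depends on Handover — holds.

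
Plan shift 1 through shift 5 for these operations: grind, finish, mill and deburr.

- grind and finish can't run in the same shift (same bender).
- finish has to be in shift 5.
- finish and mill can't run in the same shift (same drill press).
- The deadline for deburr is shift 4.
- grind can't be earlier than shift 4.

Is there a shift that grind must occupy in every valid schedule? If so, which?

shift 4

grind's window is shift 4–shift 5.
finish is fixed at shift 5, and grind can't share a shift with finish.
So grind must be shift 4.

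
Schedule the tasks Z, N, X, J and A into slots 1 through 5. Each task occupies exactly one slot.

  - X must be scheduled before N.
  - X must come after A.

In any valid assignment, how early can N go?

Precedence pushes N to at least 3.
N at 3 is achievable: Z in 1; A in 1; X in 2; J in 1; N in 3.

3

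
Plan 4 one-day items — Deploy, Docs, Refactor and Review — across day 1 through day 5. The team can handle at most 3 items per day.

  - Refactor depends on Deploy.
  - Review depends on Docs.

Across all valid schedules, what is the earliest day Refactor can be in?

day 2

Precedence pushes Refactor to at least day 2.
Refactor at day 2 is achievable: Deploy in day 1; Review in day 2; Docs in day 1; Refactor in day 2.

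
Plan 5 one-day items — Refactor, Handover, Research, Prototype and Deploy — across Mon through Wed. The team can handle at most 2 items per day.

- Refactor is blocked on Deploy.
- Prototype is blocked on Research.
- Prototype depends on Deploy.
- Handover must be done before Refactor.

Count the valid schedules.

8

Splitting on Refactor: it can be Tue (1), Wed (7). Listing each branch's schedules as (Handover, Research, Prototype, Deploy):
Refactor=Tue: (Mon,Tue,Wed,Mon) — 1.
Refactor=Wed: (Mon,Mon,Wed,Tue) (Mon,Tue,Wed,Mon) (Mon,Tue,Wed,Tue) (Tue,Mon,Tue,Mon) (Tue,Mon,Wed,Mon) (Tue,Mon,Wed,Tue) (Tue,Tue,Wed,Mon) — 7.
Summing: 1 + 7 = 8.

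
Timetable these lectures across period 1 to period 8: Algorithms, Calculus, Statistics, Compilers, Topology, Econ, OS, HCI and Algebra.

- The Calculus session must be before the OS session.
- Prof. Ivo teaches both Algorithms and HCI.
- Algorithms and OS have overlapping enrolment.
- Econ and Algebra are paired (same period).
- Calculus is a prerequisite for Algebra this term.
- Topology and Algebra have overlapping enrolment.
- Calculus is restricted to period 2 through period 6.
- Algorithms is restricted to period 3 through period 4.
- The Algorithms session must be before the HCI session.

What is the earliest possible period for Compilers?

Compilers at period 1 is achievable: Statistics -> period 1, Econ -> period 3, HCI -> period 4, Algorithms -> period 3, OS -> period 4, Topology -> period 1, Algebra -> period 3, Calculus -> period 2, Compilers -> period 1.

period 1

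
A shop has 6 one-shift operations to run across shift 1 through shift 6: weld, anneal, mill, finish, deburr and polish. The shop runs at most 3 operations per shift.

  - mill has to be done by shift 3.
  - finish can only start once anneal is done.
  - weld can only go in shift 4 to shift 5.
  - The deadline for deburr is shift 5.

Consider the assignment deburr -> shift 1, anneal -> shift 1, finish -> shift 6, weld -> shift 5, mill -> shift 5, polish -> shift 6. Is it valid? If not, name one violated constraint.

Invalid. mill has to be done by shift 3.

finish can only start once anneal is done — holds.
mill has to be done by shift 3 — violated.
The shop runs at most 3 operations per shift — holds.
The deadline for deburr is shift 5 — holds.
weld can only go in shift 4 to shift 5 — holds.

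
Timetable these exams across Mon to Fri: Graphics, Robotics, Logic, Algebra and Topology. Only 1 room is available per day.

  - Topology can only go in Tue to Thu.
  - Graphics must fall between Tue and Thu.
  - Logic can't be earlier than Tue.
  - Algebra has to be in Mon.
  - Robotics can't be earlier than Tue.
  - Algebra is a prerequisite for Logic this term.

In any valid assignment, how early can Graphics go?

Graphics is available from Tue; Graphics's own window allows nothing later than Thu.
Graphics at Tue is achievable: Algebra -> Mon; Graphics -> Tue; Logic -> Thu; Robotics -> Fri; Topology -> Wed.

Tue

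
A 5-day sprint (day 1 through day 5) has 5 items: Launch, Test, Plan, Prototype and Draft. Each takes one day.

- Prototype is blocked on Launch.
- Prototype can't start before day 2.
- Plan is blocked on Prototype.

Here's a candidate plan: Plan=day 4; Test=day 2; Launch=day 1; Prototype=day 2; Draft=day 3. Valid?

Prototype can't start before day 2 — holds.
Plan is blocked on Prototype — holds.
Prototype is blocked on Launch — holds.

Yes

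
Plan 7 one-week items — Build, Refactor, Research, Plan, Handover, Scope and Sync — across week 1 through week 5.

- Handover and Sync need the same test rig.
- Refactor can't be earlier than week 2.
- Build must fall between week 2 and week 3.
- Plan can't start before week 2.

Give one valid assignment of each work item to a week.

Refactor in week 2, Handover in week 1, Build in week 2, Plan in week 2, Research in week 1, Scope in week 1, Sync in week 2

Checking: Handover(week 1) != Sync(week 2); Refactor=week 2 in [week 2,week 5]; Plan=week 2 in [week 2,week 5]; Build=week 2 in [week 2,week 3].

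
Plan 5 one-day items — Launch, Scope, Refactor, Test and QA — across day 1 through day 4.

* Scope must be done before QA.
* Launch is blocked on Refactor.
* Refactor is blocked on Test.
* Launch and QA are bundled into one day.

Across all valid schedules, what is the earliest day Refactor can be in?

Precedence pushes Refactor to at least day 2; downstream work caps Refactor at day 3.
Refactor at day 2 is achievable: Launch -> day 3; Refactor -> day 2; Scope -> day 1; QA -> day 3; Test -> day 1.

day 2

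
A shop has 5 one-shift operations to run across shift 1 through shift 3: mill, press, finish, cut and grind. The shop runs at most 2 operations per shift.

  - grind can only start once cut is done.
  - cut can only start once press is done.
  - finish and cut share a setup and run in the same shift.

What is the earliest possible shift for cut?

shift 2

Precedence pushes cut to at least shift 2; downstream work caps cut at shift 2.
cut at shift 2 is achievable: mill=shift 1; grind=shift 3; cut=shift 2; press=shift 1; finish=shift 2.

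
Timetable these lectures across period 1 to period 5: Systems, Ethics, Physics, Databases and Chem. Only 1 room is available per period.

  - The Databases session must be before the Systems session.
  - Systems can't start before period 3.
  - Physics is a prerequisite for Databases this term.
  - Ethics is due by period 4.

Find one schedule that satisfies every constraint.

Ethics in period 4; Chem in period 5; Systems in period 3; Physics in period 1; Databases in period 2

Checking: Databases(period 2) before Systems(period 3); Physics(period 1) before Databases(period 2); Ethics=period 4 in [period 1,period 4]; Systems=period 3 in [period 3,period 5]; max 1 per period (cap 1).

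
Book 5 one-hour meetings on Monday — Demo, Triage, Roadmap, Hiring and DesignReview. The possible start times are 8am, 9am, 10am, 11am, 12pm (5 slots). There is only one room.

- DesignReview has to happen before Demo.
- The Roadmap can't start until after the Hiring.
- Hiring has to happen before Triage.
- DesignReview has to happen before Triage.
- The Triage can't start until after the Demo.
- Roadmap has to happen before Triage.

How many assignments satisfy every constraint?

Splitting on Demo: it can be 9am (1), 10am (2), 11am (3). Listing each branch's schedules as (Triage, Roadmap, Hiring, DesignReview):
Demo=9am: (12pm,11am,10am,8am) — 1.
Demo=10am: (12pm,11am,8am,9am) (12pm,11am,9am,8am) — 2.
Demo=11am: (12pm,9am,8am,10am) (12pm,10am,8am,9am) (12pm,10am,9am,8am) — 3.
Summing: 1 + 2 + 3 = 6.

6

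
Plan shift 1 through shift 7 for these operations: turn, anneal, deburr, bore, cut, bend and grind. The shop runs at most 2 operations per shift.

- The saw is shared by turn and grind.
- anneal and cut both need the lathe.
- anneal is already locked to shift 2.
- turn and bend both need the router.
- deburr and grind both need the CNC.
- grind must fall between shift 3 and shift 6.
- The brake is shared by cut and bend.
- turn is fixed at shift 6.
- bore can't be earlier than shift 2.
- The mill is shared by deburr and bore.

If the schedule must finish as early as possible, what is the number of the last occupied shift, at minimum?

6

With at most 2 per shift and 7 operations, at least 4 shifts are needed.
turn can't be placed before shift 6, so the schedule must run through at least shift 6.
6 works (last occupied shift: shift 6): for example bore -> shift 2, cut -> shift 1, deburr -> shift 1, anneal -> shift 2, turn -> shift 6, bend -> shift 3, grind -> shift 3.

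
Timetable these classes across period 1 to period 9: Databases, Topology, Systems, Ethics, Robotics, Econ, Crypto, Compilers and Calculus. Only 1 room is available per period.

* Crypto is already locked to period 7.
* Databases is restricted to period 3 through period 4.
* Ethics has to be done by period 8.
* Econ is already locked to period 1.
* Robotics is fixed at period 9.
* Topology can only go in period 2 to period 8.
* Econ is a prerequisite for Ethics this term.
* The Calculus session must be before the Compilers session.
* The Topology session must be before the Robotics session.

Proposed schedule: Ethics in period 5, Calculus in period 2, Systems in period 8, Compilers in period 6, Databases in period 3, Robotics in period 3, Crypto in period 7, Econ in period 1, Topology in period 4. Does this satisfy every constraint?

Invalid. Robotics is fixed at period 9.

Ethics has to be done by period 8 — holds.
Econ is a prerequisite for Ethics this term — holds.
Only 1 room is available per period — violated.
Econ is already locked to period 1 — holds.
The Topology session must be before the Robotics session — violated.
Topology can only go in period 2 to period 8 — holds.
Crypto is already locked to period 7 — holds.
Databases is restricted to period 3 through period 4 — holds.
The Calculus session must be before the Compilers session — holds.
Robotics is fixed at period 9 — violated.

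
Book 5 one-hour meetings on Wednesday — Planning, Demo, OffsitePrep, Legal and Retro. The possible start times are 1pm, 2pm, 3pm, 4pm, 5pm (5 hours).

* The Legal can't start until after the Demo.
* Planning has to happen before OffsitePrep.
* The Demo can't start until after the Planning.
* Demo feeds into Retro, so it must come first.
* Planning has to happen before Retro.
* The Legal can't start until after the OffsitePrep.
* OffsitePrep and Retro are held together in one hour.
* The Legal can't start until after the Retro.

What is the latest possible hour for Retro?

4pm

Precedence pushes Retro to at least 3pm; downstream work caps Retro at 4pm.
Retro at 4pm is achievable: OffsitePrep=4pm; Planning=1pm; Retro=4pm; Demo=2pm; Legal=5pm.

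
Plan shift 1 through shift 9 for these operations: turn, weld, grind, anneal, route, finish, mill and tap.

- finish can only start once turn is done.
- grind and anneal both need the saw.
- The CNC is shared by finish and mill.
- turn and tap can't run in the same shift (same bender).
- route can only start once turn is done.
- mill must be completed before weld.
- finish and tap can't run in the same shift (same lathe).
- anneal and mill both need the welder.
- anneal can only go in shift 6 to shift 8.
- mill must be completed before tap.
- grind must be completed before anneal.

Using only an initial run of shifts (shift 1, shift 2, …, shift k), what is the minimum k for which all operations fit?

The precedence chain requires at least 2 distinct shifts.
anneal can't be placed before shift 6, so the schedule must run through at least shift 6.
6 works (last occupied shift: shift 6): for example mill=shift 1; weld=shift 2; route=shift 2; tap=shift 3; finish=shift 2; anneal=shift 6; turn=shift 1; grind=shift 1.

6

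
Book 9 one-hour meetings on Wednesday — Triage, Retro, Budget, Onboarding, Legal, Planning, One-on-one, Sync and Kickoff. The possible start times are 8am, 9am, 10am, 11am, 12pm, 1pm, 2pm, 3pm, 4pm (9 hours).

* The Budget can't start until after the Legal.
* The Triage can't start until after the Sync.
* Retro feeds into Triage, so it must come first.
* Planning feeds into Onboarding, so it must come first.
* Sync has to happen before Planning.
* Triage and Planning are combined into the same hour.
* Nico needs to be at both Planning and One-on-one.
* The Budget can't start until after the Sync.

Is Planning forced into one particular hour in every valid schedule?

Planning can be 9am (e.g. Planning -> 9am; Triage -> 9am; Sync -> 8am; Legal -> 8am; Onboarding -> 10am; Retro -> 8am; Kickoff -> 8am; One-on-one -> 8am; Budget -> 9am) or 10am (e.g. Sync -> 8am, Budget -> 9am, Legal -> 8am, Onboarding -> 11am, Retro -> 8am, Planning -> 10am, One-on-one -> 8am, Kickoff -> 8am, Triage -> 10am).

No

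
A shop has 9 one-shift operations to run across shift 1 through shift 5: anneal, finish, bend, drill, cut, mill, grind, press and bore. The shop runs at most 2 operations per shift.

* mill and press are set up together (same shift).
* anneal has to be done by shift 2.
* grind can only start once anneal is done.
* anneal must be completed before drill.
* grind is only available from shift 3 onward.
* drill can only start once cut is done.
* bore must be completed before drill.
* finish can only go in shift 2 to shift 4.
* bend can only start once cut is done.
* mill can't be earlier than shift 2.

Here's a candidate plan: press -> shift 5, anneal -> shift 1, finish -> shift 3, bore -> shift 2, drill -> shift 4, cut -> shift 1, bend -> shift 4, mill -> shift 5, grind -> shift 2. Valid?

bore must be completed before drill — holds.
grind can only start once anneal is done — holds.
The shop runs at most 2 operations per shift — holds.
finish can only go in shift 2 to shift 4 — holds.
mill can't be earlier than shift 2 — holds.
anneal must be completed before drill — holds.
anneal has to be done by shift 2 — holds.
drill can only start once cut is done — holds.
bend can only start once cut is done — holds.
mill and press are set up together (same shift) — holds.
grind is only available from shift 3 onward — violated.

Invalid. grind is only available from shift 3 onward.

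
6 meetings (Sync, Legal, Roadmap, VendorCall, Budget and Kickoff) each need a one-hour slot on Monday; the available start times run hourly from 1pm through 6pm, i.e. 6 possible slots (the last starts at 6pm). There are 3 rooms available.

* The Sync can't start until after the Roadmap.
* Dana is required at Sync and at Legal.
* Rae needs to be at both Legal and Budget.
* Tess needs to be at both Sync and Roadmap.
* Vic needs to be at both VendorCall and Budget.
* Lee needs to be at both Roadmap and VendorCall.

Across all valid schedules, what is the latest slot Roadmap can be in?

Downstream work caps Roadmap at 5pm.
Roadmap at 5pm is achievable: VendorCall -> 1pm; Sync -> 6pm; Legal -> 1pm; Kickoff -> 1pm; Roadmap -> 5pm; Budget -> 2pm.

5pm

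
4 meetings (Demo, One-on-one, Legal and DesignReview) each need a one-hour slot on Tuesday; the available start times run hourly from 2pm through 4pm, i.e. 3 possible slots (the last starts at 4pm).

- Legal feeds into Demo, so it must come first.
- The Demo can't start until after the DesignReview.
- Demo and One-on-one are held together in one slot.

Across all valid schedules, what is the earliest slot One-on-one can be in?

One-on-one must be in the same slot as Demo, which can't be before 3pm, so One-on-one is at least 3pm.
One-on-one at 3pm is achievable: DesignReview=2pm; Demo=3pm; One-on-one=3pm; Legal=2pm.

3pm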